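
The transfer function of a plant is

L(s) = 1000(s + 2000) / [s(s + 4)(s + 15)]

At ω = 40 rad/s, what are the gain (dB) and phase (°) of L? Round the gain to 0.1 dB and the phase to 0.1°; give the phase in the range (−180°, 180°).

29.3 dB, 117.4°

At s = jω = j40:
zero (s+2000): 2000 + j40 → |·| = √(2000²+40²) = √4001600 ≈ 2000.4, ∠ = arctan(40/2000) ≈ 1.15°
pole (s+4): 4 + j40 → |·| = √(4²+40²) = √1616 ≈ 40.2, ∠ = arctan(40/4) ≈ 84.29°
pole (s+15): 15 + j40 → |·| = √(15²+40²) = √1825 ≈ 42.72, ∠ = arctan(40/15) ≈ 69.44°
pole at origin: |s| = 40, ∠ = 90.00° (in denominator)
|L| = 1000 · 2000.4 / 68694 ≈ 29.12
Gain = 20 log₁₀(29.12) ≈ 29.28 dB
∠L = 1.15° − 243.73° = -242.58° ≡ 117.42° (principal value)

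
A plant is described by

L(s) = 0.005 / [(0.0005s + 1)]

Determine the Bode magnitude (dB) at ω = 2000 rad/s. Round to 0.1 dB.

At ω = 2000 rad/s:
pole (1 + j2000·0.0005) = 1 + j1 → |·| ≈ 1.4142, ∠ ≈ 45.00°
|L| = 0.005 · 1 / (1.4142) ≈ 0.0035356
Gain = 20 log₁₀(0.0035356) ≈ -49.03 dB

-49.0 dB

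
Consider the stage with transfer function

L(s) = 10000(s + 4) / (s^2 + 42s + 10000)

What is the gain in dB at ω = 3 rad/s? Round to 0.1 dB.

At s = jω = j3:
zero (s+4): 4 + j3 → |·| = √(4²+3²) = √25 ≈ 5, ∠ = arctan(3/4) ≈ 36.87°
quadratic: (j3)² + 42·j3 + 10000 = 9991 + j126 → |·| ≈ 9991.8, ∠ ≈ 0.72°
|L| = 10000 · 5 / 9991.8 ≈ 5.0041
Gain = 20 log₁₀(5.0041) ≈ 13.99 dB

14.0 dB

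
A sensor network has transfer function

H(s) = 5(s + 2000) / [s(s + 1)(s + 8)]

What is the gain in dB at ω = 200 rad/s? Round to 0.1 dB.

At s = jω = j200:
zero (s+2000): 2000 + j200 → |·| = √(2000²+200²) = √4040000 ≈ 2010, ∠ = arctan(200/2000) ≈ 5.71°
pole (s+1): 1 + j200 → |·| = √(1²+200²) = √40001 ≈ 200, ∠ = arctan(200/1) ≈ 89.71°
pole (s+8): 8 + j200 → |·| = √(8²+200²) = √40064 ≈ 200.16, ∠ = arctan(200/8) ≈ 87.71°
pole at origin: |s| = 200, ∠ = 90.00° (in denominator)
|H| = 5 · 2010 / 8.0064e+06 ≈ 0.0012552
Gain = 20 log₁₀(0.0012552) ≈ -58.03 dB

-58.0 dB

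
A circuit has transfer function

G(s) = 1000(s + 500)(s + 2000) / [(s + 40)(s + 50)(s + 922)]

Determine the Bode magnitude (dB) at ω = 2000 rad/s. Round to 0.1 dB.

-3.6 dB

At s = jω = j2000:
zero (s+500): 500 + j2000 → |·| = √(500²+2000²) = √4250000 ≈ 2061.6, ∠ = arctan(2000/500) ≈ 75.96°
zero (s+2000): 2000 + j2000 → |·| = √(2000²+2000²) = √8000000 ≈ 2828.4, ∠ = arctan(2000/2000) ≈ 45.00°
pole (s+40): 40 + j2000 → |·| = √(40²+2000²) = √4001600 ≈ 2000.4, ∠ = arctan(2000/40) ≈ 88.85°
pole (s+50): 50 + j2000 → |·| = √(50²+2000²) = √4002500 ≈ 2000.6, ∠ = arctan(2000/50) ≈ 88.57°
pole (s+922): 922 + j2000 → |·| = √(922²+2000²) = √4850084 ≈ 2202.3, ∠ = arctan(2000/922) ≈ 65.25°
|G| = 1000 · 5.831e+06 / 8.8136e+09 ≈ 0.66159
Gain = 20 log₁₀(0.66159) ≈ -3.59 dB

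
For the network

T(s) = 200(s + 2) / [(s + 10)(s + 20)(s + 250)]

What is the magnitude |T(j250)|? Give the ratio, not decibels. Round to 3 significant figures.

0.00225

At s = jω = j250:
zero (s+2): 2 + j250 → |·| = √(2²+250²) = √62504 ≈ 250.01, ∠ = arctan(250/2) ≈ 89.54°
pole (s+10): 10 + j250 → |·| = √(10²+250²) = √62600 ≈ 250.2, ∠ = arctan(250/10) ≈ 87.71°
pole (s+20): 20 + j250 → |·| = √(20²+250²) = √62900 ≈ 250.8, ∠ = arctan(250/20) ≈ 85.43°
pole (s+250): 250 + j250 → |·| = √(250²+250²) = √125000 ≈ 353.55, ∠ = arctan(250/250) ≈ 45.00°
|T| = 200 · 250.01 / 2.2185e+07 ≈ 0.0022539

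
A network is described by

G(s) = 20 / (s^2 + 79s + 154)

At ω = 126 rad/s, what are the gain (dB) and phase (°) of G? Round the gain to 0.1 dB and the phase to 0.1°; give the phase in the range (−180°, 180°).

-59.4 dB, -147.7°

Substitute s = j126:
Numerator: 20 = 20 + j0
Denominator: (j126)^2 + 79(j126) + 154 = -15722 + j9954
|N| = √(20² + 0²) ≈ 20, ∠N ≈ 0.00°
|D| = √(15722² + 9954²) ≈ 18608, ∠D ≈ 147.66°
|G| = 20 / 18608 ≈ 0.0010748
Gain = 20 log₁₀(0.0010748) ≈ -59.37 dB
∠G = 0.00° − 147.66° = -147.66°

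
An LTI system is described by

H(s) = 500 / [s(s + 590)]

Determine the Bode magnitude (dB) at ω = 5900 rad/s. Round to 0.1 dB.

-96.9 dB

At s = jω = j5900:
pole (s+590): 590 + j5900 → |·| = √(590²+5900²) = √35158100 ≈ 5929.4, ∠ = arctan(5900/590) ≈ 84.29°
pole at origin: |s| = 5900, ∠ = 90.00° (in denominator)
|H| = 500 / 3.4983e+07 ≈ 1.4293e-05
Gain = 20 log₁₀(1.4293e-05) ≈ -96.90 dB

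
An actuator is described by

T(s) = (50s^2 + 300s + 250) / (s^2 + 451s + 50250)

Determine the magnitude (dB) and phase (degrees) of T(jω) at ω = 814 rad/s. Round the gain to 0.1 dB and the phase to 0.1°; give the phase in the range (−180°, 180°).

Substitute s = j814:
Numerator: 50(j814)^2 + 300(j814) + 250 = -33129550 + j244200
Denominator: (j814)^2 + 451(j814) + 50250 = -612346 + j367114
|N| = √(33129550² + 244200²) ≈ 3.313e+07, ∠N ≈ 179.58°
|D| = √(612346² + 367114²) ≈ 7.1396e+05, ∠D ≈ 149.06°
|T| = 3.313e+07 / 7.1396e+05 ≈ 46.403
Gain = 20 log₁₀(46.403) ≈ 33.33 dB
∠T = 179.58° − 149.06° = 30.52°

33.3 dB, 30.5°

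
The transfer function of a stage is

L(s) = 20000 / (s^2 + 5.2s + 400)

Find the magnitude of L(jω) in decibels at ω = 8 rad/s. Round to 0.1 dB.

At s = jω = j8:
quadratic: (j8)² + 5.2·j8 + 400 = 336 + j41.6 → |·| ≈ 338.57, ∠ ≈ 7.06°
|L| = 20000 / 338.57 ≈ 59.072
Gain = 20 log₁₀(59.072) ≈ 35.43 dB

35.4 dB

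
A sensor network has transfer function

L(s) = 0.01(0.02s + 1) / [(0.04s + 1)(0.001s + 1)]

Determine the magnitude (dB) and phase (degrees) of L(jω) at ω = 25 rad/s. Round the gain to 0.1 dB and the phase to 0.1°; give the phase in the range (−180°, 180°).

-42.0 dB, -19.9°

At ω = 25 rad/s:
zero (1 + j25·0.02) = 1 + j0.5 → |·| ≈ 1.118, ∠ ≈ 26.57°
pole (1 + j25·0.04) = 1 + j1 → |·| ≈ 1.4142, ∠ ≈ 45.00°
pole (1 + j25·0.001) = 1 + j0.025 → |·| ≈ 1.0003, ∠ ≈ 1.43°
|L| = 0.01 · 1.118 / (1.4142 · 1.0003) ≈ 0.0079032
Gain = 20 log₁₀(0.0079032) ≈ -42.04 dB
∠L = (26.57°) − (45.00° + 1.43°) = -19.86°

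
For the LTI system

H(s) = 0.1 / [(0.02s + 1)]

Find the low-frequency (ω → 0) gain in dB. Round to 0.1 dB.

-20.0 dB

H(0) = 0.1 · 1 / 1 = 0.1
20 log₁₀(0.1) ≈ -20.00 dB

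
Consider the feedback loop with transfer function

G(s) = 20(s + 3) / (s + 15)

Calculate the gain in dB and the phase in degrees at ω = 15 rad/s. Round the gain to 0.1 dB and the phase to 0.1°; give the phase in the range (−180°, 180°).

23.2 dB, 33.7°

At s = jω = j15:
zero (s+3): 3 + j15 → |·| = √(3²+15²) = √234 ≈ 15.297, ∠ = arctan(15/3) ≈ 78.69°
pole (s+15): 15 + j15 → |·| = √(15²+15²) = √450 ≈ 21.213, ∠ = arctan(15/15) ≈ 45.00°
|G| = 20 · 15.297 / 21.213 ≈ 14.422
Gain = 20 log₁₀(14.422) ≈ 23.18 dB
∠G = 78.69° − 45.00° = 33.69°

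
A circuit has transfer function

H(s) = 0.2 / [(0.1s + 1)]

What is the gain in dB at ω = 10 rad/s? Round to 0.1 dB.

-17.0 dB

At ω = 10 rad/s:
pole (1 + j10·0.1) = 1 + j1 → |·| ≈ 1.4142, ∠ ≈ 45.00°
|H| = 0.2 · 1 / (1.4142) ≈ 0.14142
Gain = 20 log₁₀(0.14142) ≈ -16.99 dB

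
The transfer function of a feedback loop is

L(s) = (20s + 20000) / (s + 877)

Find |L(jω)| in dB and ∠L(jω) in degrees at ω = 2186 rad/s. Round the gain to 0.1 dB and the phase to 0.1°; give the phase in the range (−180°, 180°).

Substitute s = j2186:
Numerator: 20(j2186) + 20000 = 20000 + j43720
Denominator: (j2186) + 877 = 877 + j2186
|N| = √(20000² + 43720²) ≈ 48077, ∠N ≈ 65.42°
|D| = √(877² + 2186²) ≈ 2355.4, ∠D ≈ 68.14°
|L| = 48077 / 2355.4 ≈ 20.411
Gain = 20 log₁₀(20.411) ≈ 26.20 dB
∠L = 65.42° − 68.14° = -2.72°

26.2 dB, -2.7°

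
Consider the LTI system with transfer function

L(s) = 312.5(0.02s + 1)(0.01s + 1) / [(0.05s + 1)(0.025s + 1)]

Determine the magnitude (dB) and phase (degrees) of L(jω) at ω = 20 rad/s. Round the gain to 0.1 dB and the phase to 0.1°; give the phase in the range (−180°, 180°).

46.7 dB, -38.5°

At ω = 20 rad/s:
zero (1 + j20·0.02) = 1 + j0.4 → |·| ≈ 1.077, ∠ ≈ 21.80°
zero (1 + j20·0.01) = 1 + j0.2 → |·| ≈ 1.0198, ∠ ≈ 11.31°
pole (1 + j20·0.05) = 1 + j1 → |·| ≈ 1.4142, ∠ ≈ 45.00°
pole (1 + j20·0.025) = 1 + j0.5 → |·| ≈ 1.118, ∠ ≈ 26.57°
|L| = 312.5 · 1.077 · 1.0198 / (1.4142 · 1.118) ≈ 217.08
Gain = 20 log₁₀(217.08) ≈ 46.73 dB
∠L = (21.80° + 11.31°) − (45.00° + 26.57°) = -38.46°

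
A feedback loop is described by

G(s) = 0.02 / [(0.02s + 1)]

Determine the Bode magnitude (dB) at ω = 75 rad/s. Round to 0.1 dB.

At ω = 75 rad/s:
pole (1 + j75·0.02) = 1 + j1.5 → |·| ≈ 1.8028, ∠ ≈ 56.31°
|G| = 0.02 · 1 / (1.8028) ≈ 0.011094
Gain = 20 log₁₀(0.011094) ≈ -39.10 dB

-39.1 dB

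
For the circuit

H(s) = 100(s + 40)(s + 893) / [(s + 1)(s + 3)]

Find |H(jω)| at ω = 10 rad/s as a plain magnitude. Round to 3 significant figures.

3.51e+04

At s = jω = j10:
zero (s+40): 40 + j10 → |·| = √(40²+10²) = √1700 ≈ 41.231, ∠ = arctan(10/40) ≈ 14.04°
zero (s+893): 893 + j10 → |·| = √(893²+10²) = √797549 ≈ 893.06, ∠ = arctan(10/893) ≈ 0.64°
pole (s+1): 1 + j10 → |·| = √(1²+10²) = √101 ≈ 10.05, ∠ = arctan(10/1) ≈ 84.29°
pole (s+3): 3 + j10 → |·| = √(3²+10²) = √109 ≈ 10.44, ∠ = arctan(10/3) ≈ 73.30°
|H| = 100 · 36822 / 104.92 ≈ 35095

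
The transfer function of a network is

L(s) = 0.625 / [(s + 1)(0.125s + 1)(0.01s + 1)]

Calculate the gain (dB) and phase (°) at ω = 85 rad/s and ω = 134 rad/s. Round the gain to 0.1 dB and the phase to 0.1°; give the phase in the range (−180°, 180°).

At ω = 85 rad/s:
pole (1 + j85·1) = 1 + j85 → |·| ≈ 85.006, ∠ ≈ 89.33°
pole (1 + j85·0.125) = 1 + j10.625 → |·| ≈ 10.672, ∠ ≈ 84.62°
pole (1 + j85·0.01) = 1 + j0.85 → |·| ≈ 1.3124, ∠ ≈ 40.36°
|L| = 0.625 · 1 / (85.006 · 10.672 · 1.3124) ≈ 0.00052495
Gain = 20 log₁₀(0.00052495) ≈ -65.60 dB
∠L = (0°) − (89.33° + 84.62° + 40.36°) = -214.31° ≡ 145.69° (principal value)

At ω = 134 rad/s:
pole (1 + j134·1) = 1 + j134 → |·| ≈ 134, ∠ ≈ 89.57°
pole (1 + j134·0.125) = 1 + j16.75 → |·| ≈ 16.78, ∠ ≈ 86.58°
pole (1 + j134·0.01) = 1 + j1.34 → |·| ≈ 1.672, ∠ ≈ 53.27°
|L| = 0.625 · 1 / (134 · 16.78 · 1.672) ≈ 0.00016624
Gain = 20 log₁₀(0.00016624) ≈ -75.59 dB
∠L = (0°) − (89.57° + 86.58° + 53.27°) = -229.42° ≡ 130.58° (principal value)

ω = 85: -65.6 dB, 145.7°; ω = 134: -75.6 dB, 130.6°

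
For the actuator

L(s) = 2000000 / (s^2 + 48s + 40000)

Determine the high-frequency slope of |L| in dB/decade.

Each pole contributes −20 dB/decade at high frequency; each zero contributes +20 dB/decade.
Net: 0 zero(s) − 2 pole(s) → -40 dB/decade.

-40 dB/decade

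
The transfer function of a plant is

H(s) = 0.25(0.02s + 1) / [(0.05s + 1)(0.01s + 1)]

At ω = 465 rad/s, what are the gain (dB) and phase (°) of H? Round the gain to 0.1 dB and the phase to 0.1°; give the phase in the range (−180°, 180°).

-33.5 dB, -81.5°

At ω = 465 rad/s:
zero (1 + j465·0.02) = 1 + j9.3 → |·| ≈ 9.3536, ∠ ≈ 83.86°
pole (1 + j465·0.05) = 1 + j23.25 → |·| ≈ 23.271, ∠ ≈ 87.54°
pole (1 + j465·0.01) = 1 + j4.65 → |·| ≈ 4.7563, ∠ ≈ 77.86°
|H| = 0.25 · 9.3536 / (23.271 · 4.7563) ≈ 0.021127
Gain = 20 log₁₀(0.021127) ≈ -33.50 dB
∠H = (83.86°) − (87.54° + 77.86°) = -81.54°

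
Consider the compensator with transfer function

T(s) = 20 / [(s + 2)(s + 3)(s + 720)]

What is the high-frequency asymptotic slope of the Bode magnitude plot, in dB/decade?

Each pole contributes −20 dB/decade at high frequency; each zero contributes +20 dB/decade.
Net: 0 zero(s) − 3 pole(s) → -60 dB/decade.

-60 dB/decade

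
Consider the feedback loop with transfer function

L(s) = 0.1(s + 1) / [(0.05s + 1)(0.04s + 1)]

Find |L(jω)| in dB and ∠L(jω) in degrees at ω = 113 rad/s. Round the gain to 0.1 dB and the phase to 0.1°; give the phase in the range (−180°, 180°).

At ω = 113 rad/s:
zero (1 + j113·1) = 1 + j113 → |·| ≈ 113, ∠ ≈ 89.49°
pole (1 + j113·0.05) = 1 + j5.65 → |·| ≈ 5.7378, ∠ ≈ 79.96°
pole (1 + j113·0.04) = 1 + j4.52 → |·| ≈ 4.6293, ∠ ≈ 77.52°
|L| = 0.1 · 113 / (5.7378 · 4.6293) ≈ 0.42542
Gain = 20 log₁₀(0.42542) ≈ -7.42 dB
∠L = (89.49°) − (79.96° + 77.52°) = -67.99°

-7.4 dB, -68.0°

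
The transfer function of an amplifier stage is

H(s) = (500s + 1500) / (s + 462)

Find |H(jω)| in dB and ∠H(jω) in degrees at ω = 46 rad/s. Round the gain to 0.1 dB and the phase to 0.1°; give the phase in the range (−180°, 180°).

Substitute s = j46:
Numerator: 500(j46) + 1500 = 1500 + j23000
Denominator: (j46) + 462 = 462 + j46
|N| = √(1500² + 23000²) ≈ 23049, ∠N ≈ 86.27°
|D| = √(462² + 46²) ≈ 464.28, ∠D ≈ 5.69°
|H| = 23049 / 464.28 ≈ 49.645
Gain = 20 log₁₀(49.645) ≈ 33.92 dB
∠H = 86.27° − 5.69° = 80.58°

33.9 dB, 80.6°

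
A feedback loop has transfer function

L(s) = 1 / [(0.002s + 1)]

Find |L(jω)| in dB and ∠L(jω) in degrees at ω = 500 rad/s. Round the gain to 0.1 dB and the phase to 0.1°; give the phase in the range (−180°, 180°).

At ω = 500 rad/s:
pole (1 + j500·0.002) = 1 + j1 → |·| ≈ 1.4142, ∠ ≈ 45.00°
|L| = 1 · 1 / (1.4142) ≈ 0.70711
Gain = 20 log₁₀(0.70711) ≈ -3.01 dB
∠L = (0°) − (45.00°) = -45.00°

-3.0 dB, -45.0°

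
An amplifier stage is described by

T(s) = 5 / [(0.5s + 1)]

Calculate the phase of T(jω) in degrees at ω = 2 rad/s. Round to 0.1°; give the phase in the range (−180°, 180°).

At ω = 2 rad/s:
pole (1 + j2·0.5) = 1 + j1 → |·| ≈ 1.4142, ∠ ≈ 45.00°
∠T = (0°) − (45.00°) = -45.00°

-45.0°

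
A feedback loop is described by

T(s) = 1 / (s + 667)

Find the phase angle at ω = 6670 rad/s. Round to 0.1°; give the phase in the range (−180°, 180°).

Substitute s = j6670:
Numerator: 1 = 1 + j0
Denominator: (j6670) + 667 = 667 + j6670
|N| = √(1² + 0²) ≈ 1, ∠N ≈ 0.00°
|D| = √(667² + 6670²) ≈ 6703.3, ∠D ≈ 84.29°
∠T = 0.00° − 84.29° = -84.29°

-84.3°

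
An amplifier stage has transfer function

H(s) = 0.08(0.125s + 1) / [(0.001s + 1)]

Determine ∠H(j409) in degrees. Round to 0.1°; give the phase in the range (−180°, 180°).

66.6°

At ω = 409 rad/s:
zero (1 + j409·0.125) = 1 + j51.125 → |·| ≈ 51.135, ∠ ≈ 88.88°
pole (1 + j409·0.001) = 1 + j0.409 → |·| ≈ 1.0804, ∠ ≈ 22.24°
∠H = (88.88°) − (22.24°) = 66.64°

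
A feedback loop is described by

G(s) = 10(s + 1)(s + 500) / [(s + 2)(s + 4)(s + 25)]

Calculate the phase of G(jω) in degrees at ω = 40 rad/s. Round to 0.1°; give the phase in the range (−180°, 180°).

At s = jω = j40:
zero (s+1): 1 + j40 → |·| = √(1²+40²) = √1601 ≈ 40.012, ∠ = arctan(40/1) ≈ 88.57°
zero (s+500): 500 + j40 → |·| = √(500²+40²) = √251600 ≈ 501.6, ∠ = arctan(40/500) ≈ 4.57°
pole (s+2): 2 + j40 → |·| = √(2²+40²) = √1604 ≈ 40.05, ∠ = arctan(40/2) ≈ 87.14°
pole (s+4): 4 + j40 → |·| = √(4²+40²) = √1616 ≈ 40.2, ∠ = arctan(40/4) ≈ 84.29°
pole (s+25): 25 + j40 → |·| = √(25²+40²) = √2225 ≈ 47.17, ∠ = arctan(40/25) ≈ 57.99°
∠G = 93.14° − 229.42° = -136.28°

-136.3°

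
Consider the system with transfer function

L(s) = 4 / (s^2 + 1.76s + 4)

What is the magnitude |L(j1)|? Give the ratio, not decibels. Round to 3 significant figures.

1.15

At s = jω = j1:
quadratic: (j1)² + 1.76·j1 + 4 = 3 + j1.76 → |·| ≈ 3.4782, ∠ ≈ 30.40°
|L| = 4 / 3.4782 ≈ 1.15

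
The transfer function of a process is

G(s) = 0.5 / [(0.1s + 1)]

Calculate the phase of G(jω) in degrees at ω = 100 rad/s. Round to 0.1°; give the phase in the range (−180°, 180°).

-84.3°

At ω = 100 rad/s:
pole (1 + j100·0.1) = 1 + j10 → |·| ≈ 10.05, ∠ ≈ 84.29°
∠G = (0°) − (84.29°) = -84.29°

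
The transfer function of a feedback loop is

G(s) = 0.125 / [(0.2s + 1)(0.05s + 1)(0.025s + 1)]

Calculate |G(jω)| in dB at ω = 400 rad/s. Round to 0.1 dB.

At ω = 400 rad/s:
pole (1 + j400·0.2) = 1 + j80 → |·| ≈ 80.006, ∠ ≈ 89.28°
pole (1 + j400·0.05) = 1 + j20 → |·| ≈ 20.025, ∠ ≈ 87.14°
pole (1 + j400·0.025) = 1 + j10 → |·| ≈ 10.05, ∠ ≈ 84.29°
|G| = 0.125 · 1 / (80.006 · 20.025 · 10.05) ≈ 7.7633e-06
Gain = 20 log₁₀(7.7633e-06) ≈ -102.20 dB

-102.2 dB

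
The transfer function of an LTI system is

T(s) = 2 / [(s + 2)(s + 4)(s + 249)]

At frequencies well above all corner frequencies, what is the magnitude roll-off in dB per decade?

-60 dB/decade

Each pole contributes −20 dB/decade at high frequency; each zero contributes +20 dB/decade.
Net: 0 zero(s) − 3 pole(s) → -60 dB/decade.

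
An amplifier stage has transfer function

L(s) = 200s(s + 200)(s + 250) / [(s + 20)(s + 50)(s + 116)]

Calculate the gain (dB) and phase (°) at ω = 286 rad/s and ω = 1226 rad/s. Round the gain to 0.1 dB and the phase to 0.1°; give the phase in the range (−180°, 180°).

At s = jω = j286:
zero (s+200): 200 + j286 → |·| = √(200²+286²) = √121796 ≈ 348.99, ∠ = arctan(286/200) ≈ 55.03°
zero (s+250): 250 + j286 → |·| = √(250²+286²) = √144296 ≈ 379.86, ∠ = arctan(286/250) ≈ 48.84°
zero at origin: s = j286 → |·| = 286, ∠ = 90.00°
pole (s+20): 20 + j286 → |·| = √(20²+286²) = √82196 ≈ 286.7, ∠ = arctan(286/20) ≈ 86.00°
pole (s+50): 50 + j286 → |·| = √(50²+286²) = √84296 ≈ 290.34, ∠ = arctan(286/50) ≈ 80.08°
pole (s+116): 116 + j286 → |·| = √(116²+286²) = √95252 ≈ 308.63, ∠ = arctan(286/116) ≈ 67.92°
|L| = 200 · 3.7914e+07 / 2.5691e+07 ≈ 295.15
Gain = 20 log₁₀(295.15) ≈ 49.40 dB
∠L = 193.87° − 234.00° = -40.13°

At s = jω = j1226:
zero (s+200): 200 + j1226 → |·| = √(200²+1226²) = √1543076 ≈ 1242.2, ∠ = arctan(1226/200) ≈ 80.73°
zero (s+250): 250 + j1226 → |·| = √(250²+1226²) = √1565576 ≈ 1251.2, ∠ = arctan(1226/250) ≈ 78.47°
zero at origin: s = j1226 → |·| = 1226, ∠ = 90.00°
pole (s+20): 20 + j1226 → |·| = √(20²+1226²) = √1503476 ≈ 1226.2, ∠ = arctan(1226/20) ≈ 89.07°
pole (s+50): 50 + j1226 → |·| = √(50²+1226²) = √1505576 ≈ 1227, ∠ = arctan(1226/50) ≈ 87.66°
pole (s+116): 116 + j1226 → |·| = √(116²+1226²) = √1516532 ≈ 1231.5, ∠ = arctan(1226/116) ≈ 84.59°
|L| = 200 · 1.9055e+09 / 1.8529e+09 ≈ 205.68
Gain = 20 log₁₀(205.68) ≈ 46.26 dB
∠L = 249.20° − 261.32° = -12.12°

ω = 286: 49.4 dB, -40.1°; ω = 1226: 46.3 dB, -12.1°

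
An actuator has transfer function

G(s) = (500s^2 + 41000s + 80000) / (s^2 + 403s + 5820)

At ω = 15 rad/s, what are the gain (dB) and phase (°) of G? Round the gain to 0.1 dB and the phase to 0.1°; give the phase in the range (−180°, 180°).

Substitute s = j15:
Numerator: 500(j15)^2 + 41000(j15) + 80000 = -32500 + j615000
Denominator: (j15)^2 + 403(j15) + 5820 = 5595 + j6045
|N| = √(32500² + 615000²) ≈ 6.1586e+05, ∠N ≈ 93.03°
|D| = √(5595² + 6045²) ≈ 8236.9, ∠D ≈ 47.21°
|G| = 6.1586e+05 / 8236.9 ≈ 74.768
Gain = 20 log₁₀(74.768) ≈ 37.47 dB
∠G = 93.03° − 47.21° = 45.82°

37.5 dB, 45.8°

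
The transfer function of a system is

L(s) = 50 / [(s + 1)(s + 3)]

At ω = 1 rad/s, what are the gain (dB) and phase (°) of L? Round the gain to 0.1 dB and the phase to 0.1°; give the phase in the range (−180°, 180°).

21.0 dB, -63.4°

At s = jω = j1:
pole (s+1): 1 + j1 → |·| = √(1²+1²) = √2 ≈ 1.4142, ∠ = arctan(1/1) ≈ 45.00°
pole (s+3): 3 + j1 → |·| = √(3²+1²) = √10 ≈ 3.1623, ∠ = arctan(1/3) ≈ 18.43°
|L| = 50 / 4.4721 ≈ 11.18
Gain = 20 log₁₀(11.18) ≈ 20.97 dB
∠L = 0.00° − 63.43° = -63.43°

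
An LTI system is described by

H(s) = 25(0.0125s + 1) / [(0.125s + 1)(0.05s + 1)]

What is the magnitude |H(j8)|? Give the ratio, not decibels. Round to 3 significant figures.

At ω = 8 rad/s:
zero (1 + j8·0.0125) = 1 + j0.1 → |·| ≈ 1.005, ∠ ≈ 5.71°
pole (1 + j8·0.125) = 1 + j1 → |·| ≈ 1.4142, ∠ ≈ 45.00°
pole (1 + j8·0.05) = 1 + j0.4 → |·| ≈ 1.077, ∠ ≈ 21.80°
|H| = 25 · 1.005 / (1.4142 · 1.077) ≈ 16.496

16.5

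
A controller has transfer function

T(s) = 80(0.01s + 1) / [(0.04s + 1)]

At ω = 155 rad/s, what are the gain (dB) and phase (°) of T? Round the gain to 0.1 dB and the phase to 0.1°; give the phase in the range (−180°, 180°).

27.4 dB, -23.7°

At ω = 155 rad/s:
zero (1 + j155·0.01) = 1 + j1.55 → |·| ≈ 1.8446, ∠ ≈ 57.17°
pole (1 + j155·0.04) = 1 + j6.2 → |·| ≈ 6.2801, ∠ ≈ 80.84°
|T| = 80 · 1.8446 / (6.2801) ≈ 23.498
Gain = 20 log₁₀(23.498) ≈ 27.42 dB
∠T = (57.17°) − (80.84°) = -23.67°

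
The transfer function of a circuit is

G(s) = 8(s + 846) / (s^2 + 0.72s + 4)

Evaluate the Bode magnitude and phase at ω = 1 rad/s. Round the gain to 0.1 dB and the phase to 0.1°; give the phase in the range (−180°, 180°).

66.8 dB, -13.4°

At s = jω = j1:
zero (s+846): 846 + j1 → |·| = √(846²+1²) = √715717 ≈ 846, ∠ = arctan(1/846) ≈ 0.07°
quadratic: (j1)² + 0.72·j1 + 4 = 3 + j0.72 → |·| ≈ 3.0852, ∠ ≈ 13.50°
|G| = 8 · 846 / 3.0852 ≈ 2193.7
Gain = 20 log₁₀(2193.7) ≈ 66.82 dB
∠G = 0.07° − 13.50° = -13.43°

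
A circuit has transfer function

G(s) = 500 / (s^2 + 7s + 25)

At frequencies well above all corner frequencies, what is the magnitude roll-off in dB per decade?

-40 dB/decade

Each pole contributes −20 dB/decade at high frequency; each zero contributes +20 dB/decade.
Net: 0 zero(s) − 2 pole(s) → -40 dB/decade.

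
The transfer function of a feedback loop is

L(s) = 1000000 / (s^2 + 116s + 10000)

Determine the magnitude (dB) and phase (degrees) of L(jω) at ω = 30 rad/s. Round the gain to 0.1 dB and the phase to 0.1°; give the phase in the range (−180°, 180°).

40.2 dB, -20.9°

At s = jω = j30:
quadratic: (j30)² + 116·j30 + 10000 = 9100 + j3480 → |·| ≈ 9742.7, ∠ ≈ 20.93°
|L| = 1000000 / 9742.7 ≈ 102.64
Gain = 20 log₁₀(102.64) ≈ 40.23 dB
∠L = 0.00° − 20.93° = -20.93°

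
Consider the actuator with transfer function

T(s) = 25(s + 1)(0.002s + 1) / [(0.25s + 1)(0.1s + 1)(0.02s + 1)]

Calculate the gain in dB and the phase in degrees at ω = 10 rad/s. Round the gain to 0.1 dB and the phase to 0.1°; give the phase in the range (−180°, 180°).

At ω = 10 rad/s:
zero (1 + j10·1) = 1 + j10 → |·| ≈ 10.05, ∠ ≈ 84.29°
zero (1 + j10·0.002) = 1 + j0.02 → |·| ≈ 1.0002, ∠ ≈ 1.15°
pole (1 + j10·0.25) = 1 + j2.5 → |·| ≈ 2.6926, ∠ ≈ 68.20°
pole (1 + j10·0.1) = 1 + j1 → |·| ≈ 1.4142, ∠ ≈ 45.00°
pole (1 + j10·0.02) = 1 + j0.2 → |·| ≈ 1.0198, ∠ ≈ 11.31°
|T| = 25 · 10.05 · 1.0002 / (2.6926 · 1.4142 · 1.0198) ≈ 64.714
Gain = 20 log₁₀(64.714) ≈ 36.22 dB
∠T = (84.29° + 1.15°) − (68.20° + 45.00° + 11.31°) = -39.07°

36.2 dB, -39.1°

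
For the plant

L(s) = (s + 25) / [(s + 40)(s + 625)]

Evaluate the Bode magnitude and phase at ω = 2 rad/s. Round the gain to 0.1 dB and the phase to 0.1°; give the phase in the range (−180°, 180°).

-60.0 dB, 1.5°

At s = jω = j2:
zero (s+25): 25 + j2 → |·| = √(25²+2²) = √629 ≈ 25.08, ∠ = arctan(2/25) ≈ 4.57°
pole (s+40): 40 + j2 → |·| = √(40²+2²) = √1604 ≈ 40.05, ∠ = arctan(2/40) ≈ 2.86°
pole (s+625): 625 + j2 → |·| = √(625²+2²) = √390629 ≈ 625, ∠ = arctan(2/625) ≈ 0.18°
|L| = 1 · 25.08 / 25031 ≈ 0.001002
Gain = 20 log₁₀(0.001002) ≈ -59.98 dB
∠L = 4.57° − 3.04° = 1.53°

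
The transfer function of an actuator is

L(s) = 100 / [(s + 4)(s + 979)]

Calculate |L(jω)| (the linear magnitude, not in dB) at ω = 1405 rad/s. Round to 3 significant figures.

4.16e-05

At s = jω = j1405:
pole (s+4): 4 + j1405 → |·| = √(4²+1405²) = √1974041 ≈ 1405, ∠ = arctan(1405/4) ≈ 89.84°
pole (s+979): 979 + j1405 → |·| = √(979²+1405²) = √2932466 ≈ 1712.4, ∠ = arctan(1405/979) ≈ 55.13°
|L| = 100 / 2.4059e+06 ≈ 4.1564e-05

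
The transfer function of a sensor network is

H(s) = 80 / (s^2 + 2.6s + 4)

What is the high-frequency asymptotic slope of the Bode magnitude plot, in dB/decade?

Each pole contributes −20 dB/decade at high frequency; each zero contributes +20 dB/decade.
Net: 0 zero(s) − 2 pole(s) → -40 dB/decade.

-40 dB/decade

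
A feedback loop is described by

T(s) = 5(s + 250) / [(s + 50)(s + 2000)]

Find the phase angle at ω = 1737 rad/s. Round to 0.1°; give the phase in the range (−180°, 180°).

-47.5°

At s = jω = j1737:
zero (s+250): 250 + j1737 → |·| = √(250²+1737²) = √3079669 ≈ 1754.9, ∠ = arctan(1737/250) ≈ 81.81°
pole (s+50): 50 + j1737 → |·| = √(50²+1737²) = √3019669 ≈ 1737.7, ∠ = arctan(1737/50) ≈ 88.35°
pole (s+2000): 2000 + j1737 → |·| = √(2000²+1737²) = √7017169 ≈ 2649, ∠ = arctan(1737/2000) ≈ 40.97°
∠T = 81.81° − 129.32° = -47.51°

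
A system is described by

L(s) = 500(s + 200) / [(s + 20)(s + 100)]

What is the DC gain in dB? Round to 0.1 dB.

34.0 dB

L(0) = 500·200 / (20·100) = 50
20 log₁₀(50) ≈ 33.98 dB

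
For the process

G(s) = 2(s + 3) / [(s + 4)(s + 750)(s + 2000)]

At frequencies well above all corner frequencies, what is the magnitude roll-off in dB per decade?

Each pole contributes −20 dB/decade at high frequency; each zero contributes +20 dB/decade.
Net: 1 zero(s) − 3 pole(s) → -40 dB/decade.

-40 dB/decade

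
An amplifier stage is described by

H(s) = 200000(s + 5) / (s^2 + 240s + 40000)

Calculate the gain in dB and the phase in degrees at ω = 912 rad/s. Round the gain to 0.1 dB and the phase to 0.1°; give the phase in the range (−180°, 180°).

At s = jω = j912:
zero (s+5): 5 + j912 → |·| = √(5²+912²) = √831769 ≈ 912.01, ∠ = arctan(912/5) ≈ 89.69°
quadratic: (j912)² + 240·j912 + 40000 = -791744 + j218880 → |·| ≈ 8.2144e+05, ∠ ≈ 164.55°
|H| = 200000 · 912.01 / 8.2144e+05 ≈ 222.05
Gain = 20 log₁₀(222.05) ≈ 46.93 dB
∠H = 89.69° − 164.55° = -74.86°

46.9 dB, -74.9°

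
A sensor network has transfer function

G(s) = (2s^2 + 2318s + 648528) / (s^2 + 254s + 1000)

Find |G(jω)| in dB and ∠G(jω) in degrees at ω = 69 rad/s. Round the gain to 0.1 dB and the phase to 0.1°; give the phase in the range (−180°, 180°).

31.3 dB, -88.1°

Substitute s = j69:
Numerator: 2(j69)^2 + 2318(j69) + 648528 = 639006 + j159942
Denominator: (j69)^2 + 254(j69) + 1000 = -3761 + j17526
|N| = √(639006² + 159942²) ≈ 6.5872e+05, ∠N ≈ 14.05°
|D| = √(3761² + 17526²) ≈ 17925, ∠D ≈ 102.11°
|G| = 6.5872e+05 / 17925 ≈ 36.749
Gain = 20 log₁₀(36.749) ≈ 31.30 dB
∠G = 14.05° − 102.11° = -88.06°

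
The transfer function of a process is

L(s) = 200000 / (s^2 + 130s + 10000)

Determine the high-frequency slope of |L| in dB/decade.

Each pole contributes −20 dB/decade at high frequency; each zero contributes +20 dB/decade.
Net: 0 zero(s) − 2 pole(s) → -40 dB/decade.

-40 dB/decade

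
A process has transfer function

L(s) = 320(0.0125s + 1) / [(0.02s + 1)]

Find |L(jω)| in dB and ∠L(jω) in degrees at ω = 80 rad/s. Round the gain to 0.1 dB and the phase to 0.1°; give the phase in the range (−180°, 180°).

At ω = 80 rad/s:
zero (1 + j80·0.0125) = 1 + j1 → |·| ≈ 1.4142, ∠ ≈ 45.00°
pole (1 + j80·0.02) = 1 + j1.6 → |·| ≈ 1.8868, ∠ ≈ 57.99°
|L| = 320 · 1.4142 / (1.8868) ≈ 239.85
Gain = 20 log₁₀(239.85) ≈ 47.60 dB
∠L = (45.00°) − (57.99°) = -12.99°

47.6 dB, -13.0°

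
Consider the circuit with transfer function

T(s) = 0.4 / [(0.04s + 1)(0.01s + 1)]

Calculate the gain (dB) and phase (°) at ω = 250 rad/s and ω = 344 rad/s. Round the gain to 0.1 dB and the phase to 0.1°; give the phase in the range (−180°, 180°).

At ω = 250 rad/s:
pole (1 + j250·0.04) = 1 + j10 → |·| ≈ 10.05, ∠ ≈ 84.29°
pole (1 + j250·0.01) = 1 + j2.5 → |·| ≈ 2.6926, ∠ ≈ 68.20°
|T| = 0.4 · 1 / (10.05 · 2.6926) ≈ 0.014782
Gain = 20 log₁₀(0.014782) ≈ -36.61 dB
∠T = (0°) − (84.29° + 68.20°) = -152.49°

At ω = 344 rad/s:
pole (1 + j344·0.04) = 1 + j13.76 → |·| ≈ 13.796, ∠ ≈ 85.84°
pole (1 + j344·0.01) = 1 + j3.44 → |·| ≈ 3.5824, ∠ ≈ 73.79°
|T| = 0.4 · 1 / (13.796 · 3.5824) ≈ 0.0080934
Gain = 20 log₁₀(0.0080934) ≈ -41.84 dB
∠T = (0°) − (85.84° + 73.79°) = -159.63°

ω = 250: -36.6 dB, -152.5°; ω = 344: -41.8 dB, -159.6°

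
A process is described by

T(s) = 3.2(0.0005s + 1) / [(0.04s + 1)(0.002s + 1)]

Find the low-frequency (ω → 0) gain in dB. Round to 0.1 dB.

T(0) = 3.2 · 1 / 1 = 3.2
20 log₁₀(3.2) ≈ 10.10 dB

10.1 dB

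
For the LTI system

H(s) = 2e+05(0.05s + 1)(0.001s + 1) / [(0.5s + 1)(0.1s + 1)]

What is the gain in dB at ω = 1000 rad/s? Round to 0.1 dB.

At ω = 1000 rad/s:
zero (1 + j1000·0.05) = 1 + j50 → |·| ≈ 50.01, ∠ ≈ 88.85°
zero (1 + j1000·0.001) = 1 + j1 → |·| ≈ 1.4142, ∠ ≈ 45.00°
pole (1 + j1000·0.5) = 1 + j500 → |·| ≈ 500, ∠ ≈ 89.89°
pole (1 + j1000·0.1) = 1 + j100 → |·| ≈ 100, ∠ ≈ 89.43°
|H| = 2e+05 · 50.01 · 1.4142 / (500 · 100) ≈ 282.9
Gain = 20 log₁₀(282.9) ≈ 49.03 dB

49.0 dB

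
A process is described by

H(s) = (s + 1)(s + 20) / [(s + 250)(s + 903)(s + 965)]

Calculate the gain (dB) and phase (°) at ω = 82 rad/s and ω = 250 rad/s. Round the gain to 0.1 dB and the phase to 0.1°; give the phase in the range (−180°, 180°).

ω = 82: -90.5 dB, 137.4°; ω = 250: -74.4 dB, 100.2°

At s = jω = j82:
zero (s+1): 1 + j82 → |·| = √(1²+82²) = √6725 ≈ 82.006, ∠ = arctan(82/1) ≈ 89.30°
zero (s+20): 20 + j82 → |·| = √(20²+82²) = √7124 ≈ 84.404, ∠ = arctan(82/20) ≈ 76.29°
pole (s+250): 250 + j82 → |·| = √(250²+82²) = √69224 ≈ 263.1, ∠ = arctan(82/250) ≈ 18.16°
pole (s+903): 903 + j82 → |·| = √(903²+82²) = √822133 ≈ 906.72, ∠ = arctan(82/903) ≈ 5.19°
pole (s+965): 965 + j82 → |·| = √(965²+82²) = √937949 ≈ 968.48, ∠ = arctan(82/965) ≈ 4.86°
|H| = 1 · 6921.6 / 2.3104e+08 ≈ 2.9958e-05
Gain = 20 log₁₀(2.9958e-05) ≈ -90.47 dB
∠H = 165.59° − 28.21° = 137.38°

At s = jω = j250:
zero (s+1): 1 + j250 → |·| = √(1²+250²) = √62501 ≈ 250, ∠ = arctan(250/1) ≈ 89.77°
zero (s+20): 20 + j250 → |·| = √(20²+250²) = √62900 ≈ 250.8, ∠ = arctan(250/20) ≈ 85.43°
pole (s+250): 250 + j250 → |·| = √(250²+250²) = √125000 ≈ 353.55, ∠ = arctan(250/250) ≈ 45.00°
pole (s+903): 903 + j250 → |·| = √(903²+250²) = √877909 ≈ 936.97, ∠ = arctan(250/903) ≈ 15.48°
pole (s+965): 965 + j250 → |·| = √(965²+250²) = √993725 ≈ 996.86, ∠ = arctan(250/965) ≈ 14.52°
|H| = 1 · 62700 / 3.3023e+08 ≈ 0.00018987
Gain = 20 log₁₀(0.00018987) ≈ -74.43 dB
∠H = 175.20° − 75.00° = 100.20°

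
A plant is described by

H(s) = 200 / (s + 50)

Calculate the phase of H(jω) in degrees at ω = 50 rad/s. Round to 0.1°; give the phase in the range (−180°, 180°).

Substitute s = j50:
Numerator: 200 = 200 + j0
Denominator: (j50) + 50 = 50 + j50
|N| = √(200² + 0²) ≈ 200, ∠N ≈ 0.00°
|D| = √(50² + 50²) ≈ 70.711, ∠D ≈ 45.00°
∠H = 0.00° − 45.00° = -45.00°

-45.0°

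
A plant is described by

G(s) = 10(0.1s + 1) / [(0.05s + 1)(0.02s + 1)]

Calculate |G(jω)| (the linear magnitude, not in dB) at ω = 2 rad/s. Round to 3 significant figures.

10.1

At ω = 2 rad/s:
zero (1 + j2·0.1) = 1 + j0.2 → |·| ≈ 1.0198, ∠ ≈ 11.31°
pole (1 + j2·0.05) = 1 + j0.1 → |·| ≈ 1.005, ∠ ≈ 5.71°
pole (1 + j2·0.02) = 1 + j0.04 → |·| ≈ 1.0008, ∠ ≈ 2.29°
|G| = 10 · 1.0198 / (1.005 · 1.0008) ≈ 10.139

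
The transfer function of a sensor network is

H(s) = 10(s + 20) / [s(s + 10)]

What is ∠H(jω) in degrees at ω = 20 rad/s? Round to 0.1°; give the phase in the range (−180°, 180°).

-108.4°

At s = jω = j20:
zero (s+20): 20 + j20 → |·| = √(20²+20²) = √800 ≈ 28.284, ∠ = arctan(20/20) ≈ 45.00°
pole (s+10): 10 + j20 → |·| = √(10²+20²) = √500 ≈ 22.361, ∠ = arctan(20/10) ≈ 63.43°
pole at origin: |s| = 20, ∠ = 90.00° (in denominator)
∠H = 45.00° − 153.43° = -108.43°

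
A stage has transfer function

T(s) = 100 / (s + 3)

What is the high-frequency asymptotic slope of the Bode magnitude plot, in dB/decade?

-20 dB/decade

Each pole contributes −20 dB/decade at high frequency; each zero contributes +20 dB/decade.
Net: 0 zero(s) − 1 pole(s) → -20 dB/decade.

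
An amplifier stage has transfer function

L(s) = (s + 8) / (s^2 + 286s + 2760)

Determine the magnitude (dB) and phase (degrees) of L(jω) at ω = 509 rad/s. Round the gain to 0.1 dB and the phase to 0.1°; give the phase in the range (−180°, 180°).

-55.3 dB, -61.3°

Substitute s = j509:
Numerator: (j509) + 8 = 8 + j509
Denominator: (j509)^2 + 286(j509) + 2760 = -256321 + j145574
|N| = √(8² + 509²) ≈ 509.06, ∠N ≈ 89.10°
|D| = √(256321² + 145574²) ≈ 2.9477e+05, ∠D ≈ 150.41°
|L| = 509.06 / 2.9477e+05 ≈ 0.001727
Gain = 20 log₁₀(0.001727) ≈ -55.25 dB
∠L = 89.10° − 150.41° = -61.31°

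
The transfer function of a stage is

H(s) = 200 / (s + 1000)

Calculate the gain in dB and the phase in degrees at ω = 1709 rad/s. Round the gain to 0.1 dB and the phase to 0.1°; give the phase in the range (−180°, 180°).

-19.9 dB, -59.7°

Substitute s = j1709:
Numerator: 200 = 200 + j0
Denominator: (j1709) + 1000 = 1000 + j1709
|N| = √(200² + 0²) ≈ 200, ∠N ≈ 0.00°
|D| = √(1000² + 1709²) ≈ 1980.1, ∠D ≈ 59.67°
|H| = 200 / 1980.1 ≈ 0.101
Gain = 20 log₁₀(0.101) ≈ -19.91 dB
∠H = 0.00° − 59.67° = -59.67°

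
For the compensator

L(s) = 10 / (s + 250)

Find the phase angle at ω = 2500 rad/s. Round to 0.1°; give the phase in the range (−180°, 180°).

-84.3°

At s = jω = j2500:
pole (s+250): 250 + j2500 → |·| = √(250²+2500²) = √6312500 ≈ 2512.5, ∠ = arctan(2500/250) ≈ 84.29°
∠L = 0.00° − 84.29° = -84.29°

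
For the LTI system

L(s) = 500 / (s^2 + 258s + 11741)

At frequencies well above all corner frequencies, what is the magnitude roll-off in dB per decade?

-40 dB/decade

Each pole contributes −20 dB/decade at high frequency; each zero contributes +20 dB/decade.
Net: 0 zero(s) − 2 pole(s) → -40 dB/decade.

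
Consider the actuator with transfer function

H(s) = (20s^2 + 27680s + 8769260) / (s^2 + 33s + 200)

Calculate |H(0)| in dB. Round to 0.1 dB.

92.8 dB

H(0) = 8769260 / 200 ≈ 43846
20 log₁₀(43846) ≈ 92.84 dB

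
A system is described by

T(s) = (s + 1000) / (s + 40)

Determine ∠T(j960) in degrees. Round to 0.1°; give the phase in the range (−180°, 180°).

-43.8°

Substitute s = j960:
Numerator: (j960) + 1000 = 1000 + j960
Denominator: (j960) + 40 = 40 + j960
|N| = √(1000² + 960²) ≈ 1386.2, ∠N ≈ 43.83°
|D| = √(40² + 960²) ≈ 960.83, ∠D ≈ 87.61°
∠T = 43.83° − 87.61° = -43.78°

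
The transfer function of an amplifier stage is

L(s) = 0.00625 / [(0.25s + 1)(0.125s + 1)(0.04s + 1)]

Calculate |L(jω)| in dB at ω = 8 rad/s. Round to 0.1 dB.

-54.5 dB

At ω = 8 rad/s:
pole (1 + j8·0.25) = 1 + j2 → |·| ≈ 2.2361, ∠ ≈ 63.43°
pole (1 + j8·0.125) = 1 + j1 → |·| ≈ 1.4142, ∠ ≈ 45.00°
pole (1 + j8·0.04) = 1 + j0.32 → |·| ≈ 1.05, ∠ ≈ 17.74°
|L| = 0.00625 · 1 / (2.2361 · 1.4142 · 1.05) ≈ 0.0018823
Gain = 20 log₁₀(0.0018823) ≈ -54.51 dB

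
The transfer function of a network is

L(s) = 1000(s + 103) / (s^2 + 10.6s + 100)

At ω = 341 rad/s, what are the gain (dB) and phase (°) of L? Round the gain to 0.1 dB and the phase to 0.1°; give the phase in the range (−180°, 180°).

9.7 dB, -105.0°

At s = jω = j341:
zero (s+103): 103 + j341 → |·| = √(103²+341²) = √126890 ≈ 356.22, ∠ = arctan(341/103) ≈ 73.19°
quadratic: (j341)² + 10.6·j341 + 100 = -116181 + j3614.6 → |·| ≈ 1.1624e+05, ∠ ≈ 178.22°
|L| = 1000 · 356.22 / 1.1624e+05 ≈ 3.0645
Gain = 20 log₁₀(3.0645) ≈ 9.73 dB
∠L = 73.19° − 178.22° = -105.03°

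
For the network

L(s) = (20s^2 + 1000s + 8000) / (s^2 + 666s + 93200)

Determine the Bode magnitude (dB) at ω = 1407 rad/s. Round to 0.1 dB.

25.5 dB

Substitute s = j1407:
Numerator: 20(j1407)^2 + 1000(j1407) + 8000 = -39584980 + j1407000
Denominator: (j1407)^2 + 666(j1407) + 93200 = -1886449 + j937062
|N| = √(39584980² + 1407000²) ≈ 3.961e+07, ∠N ≈ 177.96°
|D| = √(1886449² + 937062²) ≈ 2.1064e+06, ∠D ≈ 153.58°
|L| = 3.961e+07 / 2.1064e+06 ≈ 18.805
Gain = 20 log₁₀(18.805) ≈ 25.49 dB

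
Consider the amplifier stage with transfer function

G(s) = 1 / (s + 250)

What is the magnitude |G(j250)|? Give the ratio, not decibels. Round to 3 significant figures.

0.00283

Substitute s = j250:
Numerator: 1 = 1 + j0
Denominator: (j250) + 250 = 250 + j250
|N| = √(1² + 0²) ≈ 1, ∠N ≈ 0.00°
|D| = √(250² + 250²) ≈ 353.55, ∠D ≈ 45.00°
|G| = 1 / 353.55 ≈ 0.0028285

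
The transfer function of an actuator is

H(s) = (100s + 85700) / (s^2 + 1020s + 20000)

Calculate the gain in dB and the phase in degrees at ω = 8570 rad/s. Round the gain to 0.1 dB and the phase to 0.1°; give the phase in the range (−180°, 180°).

Substitute s = j8570:
Numerator: 100(j8570) + 85700 = 85700 + j857000
Denominator: (j8570)^2 + 1020(j8570) + 20000 = -73424900 + j8741400
|N| = √(85700² + 857000²) ≈ 8.6127e+05, ∠N ≈ 84.29°
|D| = √(73424900² + 8741400²) ≈ 7.3943e+07, ∠D ≈ 173.21°
|H| = 8.6127e+05 / 7.3943e+07 ≈ 0.011648
Gain = 20 log₁₀(0.011648) ≈ -38.67 dB
∠H = 84.29° − 173.21° = -88.92°

-38.7 dB, -88.9°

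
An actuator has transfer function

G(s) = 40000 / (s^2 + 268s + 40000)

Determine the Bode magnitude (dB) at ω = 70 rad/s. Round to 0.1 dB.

At s = jω = j70:
quadratic: (j70)² + 268·j70 + 40000 = 35100 + j18760 → |·| ≈ 39799, ∠ ≈ 28.12°
|G| = 40000 / 39799 ≈ 1.0051
Gain = 20 log₁₀(1.0051) ≈ 0.04 dB

0.0 dB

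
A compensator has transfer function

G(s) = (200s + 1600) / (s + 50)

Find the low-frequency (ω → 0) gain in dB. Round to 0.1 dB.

30.1 dB

G(0) = 1600 / 50 = 32
20 log₁₀(32) ≈ 30.10 dB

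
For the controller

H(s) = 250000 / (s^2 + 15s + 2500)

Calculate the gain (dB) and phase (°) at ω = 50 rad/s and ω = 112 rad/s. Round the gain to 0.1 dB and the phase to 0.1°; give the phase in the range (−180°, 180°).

ω = 50: 50.5 dB, -90.0°; ω = 112: 27.8 dB, -170.5°

At s = jω = j50:
quadratic: (j50)² + 15·j50 + 2500 = 0 + j750 → |·| ≈ 750, ∠ ≈ 90.00°
|H| = 250000 / 750 ≈ 333.33
Gain = 20 log₁₀(333.33) ≈ 50.46 dB
∠H = 0.00° − 90.00° = -90.00°

At s = jω = j112:
quadratic: (j112)² + 15·j112 + 2500 = -10044 + j1680 → |·| ≈ 10184, ∠ ≈ 170.50°
|H| = 250000 / 10184 ≈ 24.548
Gain = 20 log₁₀(24.548) ≈ 27.80 dB
∠H = 0.00° − 170.50° = -170.50°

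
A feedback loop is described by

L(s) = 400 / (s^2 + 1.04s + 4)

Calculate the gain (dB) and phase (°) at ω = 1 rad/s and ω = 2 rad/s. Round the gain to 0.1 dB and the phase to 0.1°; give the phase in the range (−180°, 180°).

ω = 1: 42.0 dB, -19.1°; ω = 2: 45.7 dB, -90.0°

At s = jω = j1:
quadratic: (j1)² + 1.04·j1 + 4 = 3 + j1.04 → |·| ≈ 3.1752, ∠ ≈ 19.12°
|L| = 400 / 3.1752 ≈ 125.98
Gain = 20 log₁₀(125.98) ≈ 42.01 dB
∠L = 0.00° − 19.12° = -19.12°

At s = jω = j2:
quadratic: (j2)² + 1.04·j2 + 4 = 0 + j2.08 → |·| ≈ 2.08, ∠ ≈ 90.00°
|L| = 400 / 2.08 ≈ 192.31
Gain = 20 log₁₀(192.31) ≈ 45.68 dB
∠L = 0.00° − 90.00° = -90.00°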